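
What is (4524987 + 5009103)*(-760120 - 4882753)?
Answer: -53799659040570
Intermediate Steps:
(4524987 + 5009103)*(-760120 - 4882753) = 9534090*(-5642873) = -53799659040570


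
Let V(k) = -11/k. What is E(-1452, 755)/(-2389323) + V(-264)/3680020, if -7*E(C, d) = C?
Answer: -42741537233/492394359881760 ≈ -8.6803e-5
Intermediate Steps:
E(C, d) = -C/7
E(-1452, 755)/(-2389323) + V(-264)/3680020 = -1/7*(-1452)/(-2389323) - 11/(-264)/3680020 = (1452/7)*(-1/2389323) - 11*(-1/264)*(1/3680020) = -484/5575087 + (1/24)*(1/3680020) = -484/5575087 + 1/88320480 = -42741537233/492394359881760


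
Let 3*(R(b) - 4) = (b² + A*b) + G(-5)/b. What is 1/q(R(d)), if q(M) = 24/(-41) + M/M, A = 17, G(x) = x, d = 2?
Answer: 41/17 ≈ 2.4118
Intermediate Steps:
R(b) = 4 - 5/(3*b) + b²/3 + 17*b/3 (R(b) = 4 + ((b² + 17*b) - 5/b)/3 = 4 + (b² - 5/b + 17*b)/3 = 4 + (-5/(3*b) + b²/3 + 17*b/3) = 4 - 5/(3*b) + b²/3 + 17*b/3)
q(M) = 17/41 (q(M) = 24*(-1/41) + 1 = -24/41 + 1 = 17/41)
1/q(R(d)) = 1/(17/41) = 41/17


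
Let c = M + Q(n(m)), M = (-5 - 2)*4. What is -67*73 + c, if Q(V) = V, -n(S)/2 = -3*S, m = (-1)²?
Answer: -4913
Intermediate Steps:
m = 1
M = -28 (M = -7*4 = -28)
n(S) = 6*S (n(S) = -(-6)*S = 6*S)
c = -22 (c = -28 + 6*1 = -28 + 6 = -22)
-67*73 + c = -67*73 - 22 = -4891 - 22 = -4913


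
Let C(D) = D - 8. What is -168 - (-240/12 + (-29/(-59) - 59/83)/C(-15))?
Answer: -16670462/112631 ≈ -148.01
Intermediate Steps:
C(D) = -8 + D
-168 - (-240/12 + (-29/(-59) - 59/83)/C(-15)) = -168 - (-240/12 + (-29/(-59) - 59/83)/(-8 - 15)) = -168 - (-240*1/12 + (-29*(-1/59) - 59*1/83)/(-23)) = -168 - (-20 + (29/59 - 59/83)*(-1/23)) = -168 - (-20 - 1074/4897*(-1/23)) = -168 - (-20 + 1074/112631) = -168 - 1*(-2251546/112631) = -168 + 2251546/112631 = -16670462/112631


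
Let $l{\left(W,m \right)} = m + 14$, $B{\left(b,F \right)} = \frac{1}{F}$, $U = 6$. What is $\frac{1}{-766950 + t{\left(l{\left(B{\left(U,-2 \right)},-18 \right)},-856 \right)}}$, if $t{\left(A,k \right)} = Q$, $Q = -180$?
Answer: $- \frac{1}{767130} \approx -1.3036 \cdot 10^{-6}$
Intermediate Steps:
$l{\left(W,m \right)} = 14 + m$
$t{\left(A,k \right)} = -180$
$\frac{1}{-766950 + t{\left(l{\left(B{\left(U,-2 \right)},-18 \right)},-856 \right)}} = \frac{1}{-766950 - 180} = \frac{1}{-767130} = - \frac{1}{767130}$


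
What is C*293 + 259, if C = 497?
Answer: 145880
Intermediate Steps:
C*293 + 259 = 497*293 + 259 = 145621 + 259 = 145880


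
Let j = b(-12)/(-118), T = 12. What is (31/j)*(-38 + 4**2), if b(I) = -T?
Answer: -20119/3 ≈ -6706.3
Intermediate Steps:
b(I) = -12 (b(I) = -1*12 = -12)
j = 6/59 (j = -12/(-118) = -12*(-1/118) = 6/59 ≈ 0.10169)
(31/j)*(-38 + 4**2) = (31/(6/59))*(-38 + 4**2) = (31*(59/6))*(-38 + 16) = (1829/6)*(-22) = -20119/3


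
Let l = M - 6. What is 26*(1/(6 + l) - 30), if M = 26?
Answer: -779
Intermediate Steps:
l = 20 (l = 26 - 6 = 20)
26*(1/(6 + l) - 30) = 26*(1/(6 + 20) - 30) = 26*(1/26 - 30) = 26*(-779/26) = -779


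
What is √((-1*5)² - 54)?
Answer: I*√29 ≈ 5.3852*I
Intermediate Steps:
√((-1*5)² - 54) = √((-5)² - 54) = √(25 - 54) = √(-29) = I*√29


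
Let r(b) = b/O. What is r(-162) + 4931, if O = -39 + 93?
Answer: 4928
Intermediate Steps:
O = 54
r(b) = b/54
r(-162) + 4931 = (1/54)*(-162) + 4931 = -3 + 4931 = 4928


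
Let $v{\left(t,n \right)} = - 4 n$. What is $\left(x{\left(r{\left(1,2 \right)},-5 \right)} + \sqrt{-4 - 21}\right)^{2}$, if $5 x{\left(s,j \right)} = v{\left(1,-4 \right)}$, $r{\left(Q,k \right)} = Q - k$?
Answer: $- \frac{369}{25} + 32 i \approx -14.76 + 32.0 i$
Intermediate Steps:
$x{\left(s,j \right)} = \frac{16}{5}$ ($x{\left(s,j \right)} = \frac{\left(-4\right) \left(-4\right)}{5} = \frac{1}{5} \cdot 16 = \frac{16}{5}$)
$\left(x{\left(r{\left(1,2 \right)},-5 \right)} + \sqrt{-4 - 21}\right)^{2} = \left(\frac{16}{5} + \sqrt{-4 - 21}\right)^{2} = \left(\frac{16}{5} + \sqrt{-25}\right)^{2} = \left(\frac{16}{5} + 5 i\right)^{2}$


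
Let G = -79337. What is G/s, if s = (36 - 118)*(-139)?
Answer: -79337/11398 ≈ -6.9606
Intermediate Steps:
s = 11398 (s = -82*(-139) = 11398)
G/s = -79337/11398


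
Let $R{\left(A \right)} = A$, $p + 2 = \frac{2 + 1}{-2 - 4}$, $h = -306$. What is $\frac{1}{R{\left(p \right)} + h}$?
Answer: $- \frac{2}{617} \approx -0.0032415$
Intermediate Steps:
$p = - \frac{5}{2}$ ($p = -2 + \frac{2 + 1}{-2 - 4} = -2 + \frac{3}{-6} = -2 + 3 \left(- \frac{1}{6}\right) = -2 - \frac{1}{2} = - \frac{5}{2} \approx -2.5$)
$\frac{1}{R{\left(p \right)} + h} = \frac{1}{- \frac{5}{2} - 306} = \frac{1}{- \frac{617}{2}} = - \frac{2}{617}$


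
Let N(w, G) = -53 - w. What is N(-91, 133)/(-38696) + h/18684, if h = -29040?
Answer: -46851743/30124836 ≈ -1.5553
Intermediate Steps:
N(-91, 133)/(-38696) + h/18684 = (-53 - 1*(-91))/(-38696) - 29040/18684 = (-53 + 91)*(-1/38696) - 29040*1/18684 = 38*(-1/38696) - 2420/1557 = -19/19348 - 2420/1557 = -46851743/30124836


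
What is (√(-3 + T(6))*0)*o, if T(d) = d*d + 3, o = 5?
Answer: 0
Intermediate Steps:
T(d) = 3 + d² (T(d) = d² + 3 = 3 + d²)
(√(-3 + T(6))*0)*o = (√(-3 + (3 + 6²))*0)*5 = (√(-3 + (3 + 36))*0)*5 = (√(-3 + 39)*0)*5 = (√36*0)*5 = (6*0)*5 = 0*5 = 0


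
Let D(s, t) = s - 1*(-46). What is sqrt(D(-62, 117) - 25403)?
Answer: I*sqrt(25419) ≈ 159.43*I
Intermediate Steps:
D(s, t) = 46 + s (D(s, t) = s + 46 = 46 + s)
sqrt(D(-62, 117) - 25403) = sqrt((46 - 62) - 25403) = sqrt(-16 - 25403) = sqrt(-25419) = I*sqrt(25419)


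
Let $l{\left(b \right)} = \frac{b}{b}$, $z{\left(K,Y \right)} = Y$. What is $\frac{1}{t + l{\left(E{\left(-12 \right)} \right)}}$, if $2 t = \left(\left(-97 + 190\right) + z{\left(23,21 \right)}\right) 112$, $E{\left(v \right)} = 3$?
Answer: $\frac{1}{6385} \approx 0.00015662$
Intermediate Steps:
$t = 6384$ ($t = \frac{\left(\left(-97 + 190\right) + 21\right) 112}{2} = \frac{\left(93 + 21\right) 112}{2} = \frac{114 \cdot 112}{2} = \frac{1}{2} \cdot 12768 = 6384$)
$l{\left(b \right)} = 1$
$\frac{1}{t + l{\left(E{\left(-12 \right)} \right)}} = \frac{1}{6384 + 1} = \frac{1}{6385}$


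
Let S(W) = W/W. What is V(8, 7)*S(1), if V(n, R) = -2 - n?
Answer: -10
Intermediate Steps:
S(W) = 1
V(8, 7)*S(1) = (-2 - 1*8)*1 = (-2 - 8)*1 = -10*1 = -10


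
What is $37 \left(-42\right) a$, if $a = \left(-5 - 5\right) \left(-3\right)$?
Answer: $-46620$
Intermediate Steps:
$a = 30$ ($a = \left(-10\right) \left(-3\right) = 30$)
$37 \left(-42\right) a = 37 \left(-42\right) 30 = \left(-1554\right) 30 = -46620$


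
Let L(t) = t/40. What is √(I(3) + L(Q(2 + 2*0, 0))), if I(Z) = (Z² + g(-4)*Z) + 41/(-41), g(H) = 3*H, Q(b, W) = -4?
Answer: I*√2810/10 ≈ 5.3009*I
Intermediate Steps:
L(t) = t/40 (L(t) = t*(1/40) = t/40)
I(Z) = -1 + Z² - 12*Z (I(Z) = (Z² + (3*(-4))*Z) + 41/(-41) = (Z² - 12*Z) + 41*(-1/41) = (Z² - 12*Z) - 1 = -1 + Z² - 12*Z)
√(I(3) + L(Q(2 + 2*0, 0))) = √((-1 + 3² - 12*3) + (1/40)*(-4)) = √((-1 + 9 - 36) - ⅒) = √(-28 - ⅒) = √(-281/10) = I*√2810/10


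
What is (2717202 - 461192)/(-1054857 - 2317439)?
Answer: -1128005/1686148 ≈ -0.66898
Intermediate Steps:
(2717202 - 461192)/(-1054857 - 2317439) = 2256010/(-3372296) = 2256010*(-1/3372296) = -1128005/1686148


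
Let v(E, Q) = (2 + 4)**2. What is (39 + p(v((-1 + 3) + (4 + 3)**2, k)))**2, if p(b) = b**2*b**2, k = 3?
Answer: 2821240919025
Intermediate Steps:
v(E, Q) = 36 (v(E, Q) = 6**2 = 36)
p(b) = b**4
(39 + p(v((-1 + 3) + (4 + 3)**2, k)))**2 = (39 + 36**4)**2 = (39 + 1679616)**2 = 1679655**2 = 2821240919025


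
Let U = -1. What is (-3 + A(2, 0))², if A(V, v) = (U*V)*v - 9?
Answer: 144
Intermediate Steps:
A(V, v) = -9 - V*v (A(V, v) = (-V)*v - 9 = -V*v - 9 = -9 - V*v)
(-3 + A(2, 0))² = (-3 + (-9 - 1*2*0))² = (-3 + (-9 + 0))² = (-3 - 9)² = (-12)² = 144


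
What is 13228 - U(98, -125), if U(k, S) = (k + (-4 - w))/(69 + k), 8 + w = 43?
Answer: 2209017/167 ≈ 13228.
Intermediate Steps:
w = 35 (w = -8 + 43 = 35)
U(k, S) = (-39 + k)/(69 + k) (U(k, S) = (k + (-4 - 1*35))/(69 + k) = (k + (-4 - 35))/(69 + k) = (k - 39)/(69 + k) = (-39 + k)/(69 + k))
13228 - U(98, -125) = 13228 - (-39 + 98)/(69 + 98) = 13228 - 59/167 = 2209017/167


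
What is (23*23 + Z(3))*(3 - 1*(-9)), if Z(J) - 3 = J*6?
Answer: 6600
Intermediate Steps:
Z(J) = 3 + 6*J (Z(J) = 3 + J*6 = 3 + 6*J)
(23*23 + Z(3))*(3 - 1*(-9)) = (23*23 + (3 + 6*3))*(3 - 1*(-9)) = (529 + (3 + 18))*(3 + 9) = (529 + 21)*12 = 550*12 = 6600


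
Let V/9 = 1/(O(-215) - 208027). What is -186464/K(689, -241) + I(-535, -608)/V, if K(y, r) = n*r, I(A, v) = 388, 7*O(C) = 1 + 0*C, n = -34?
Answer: -771604913728/86037 ≈ -8.9683e+6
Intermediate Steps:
O(C) = 1/7 (O(C) = (1 + 0*C)/7 = (1 + 0)/7 = (1/7)*1 = 1/7)
K(y, r) = -34*r
V = -21/485396 (V = 9/(1/7 - 208027) = 9/(-1456188/7) = 9*(-7/1456188) = -21/485396 ≈ -4.3264e-5)
-186464/K(689, -241) + I(-535, -608)/V = -186464/((-34*(-241))) + 388/(-21/485396) = -186464/8194 + 388*(-485396/21) = -186464*1/8194 - 188333648/21 = -93232/4097 - 188333648/21 = -771604913728/86037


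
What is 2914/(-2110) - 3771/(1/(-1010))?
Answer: 4018187593/1055 ≈ 3.8087e+6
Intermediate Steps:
2914/(-2110) - 3771/(1/(-1010)) = 2914*(-1/2110) - 3771/(-1/1010) = -1457/1055 - 3771*(-1010) = -1457/1055 + 3808710 = 4018187593/1055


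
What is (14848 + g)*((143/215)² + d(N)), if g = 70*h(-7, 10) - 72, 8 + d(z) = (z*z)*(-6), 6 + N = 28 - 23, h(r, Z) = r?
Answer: -8953050486/46225 ≈ -1.9368e+5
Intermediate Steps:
N = -1 (N = -6 + (28 - 23) = -6 + 5 = -1)
d(z) = -8 - 6*z² (d(z) = -8 + (z*z)*(-6) = -8 + z²*(-6) = -8 - 6*z²)
g = -562 (g = 70*(-7) - 72 = -490 - 72 = -562)
(14848 + g)*((143/215)² + d(N)) = (14848 - 562)*((143/215)² + (-8 - 6*(-1)²)) = 14286*((143*(1/215))² + (-8 - 6*1)) = 14286*((143/215)² + (-8 - 6)) = 14286*(20449/46225 - 14) = 14286*(-626701/46225) = -8953050486/46225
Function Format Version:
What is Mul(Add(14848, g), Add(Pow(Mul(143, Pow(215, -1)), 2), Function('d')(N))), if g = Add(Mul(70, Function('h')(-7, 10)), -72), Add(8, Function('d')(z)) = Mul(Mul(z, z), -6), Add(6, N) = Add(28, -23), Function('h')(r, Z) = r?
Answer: Rational(-8953050486, 46225) ≈ -1.9368e+5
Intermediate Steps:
N = -1 (N = Add(-6, Add(28, -23)) = Add(-6, 5) = -1)
Function('d')(z) = Add(-8, Mul(-6, Pow(z, 2))) (Function('d')(z) = Add(-8, Mul(Mul(z, z), -6)) = Add(-8, Mul(Pow(z, 2), -6)) = Add(-8, Mul(-6, Pow(z, 2))))
g = -562 (g = Add(Mul(70, -7), -72) = Add(-490, -72) = -562)
Mul(Add(14848, g), Add(Pow(Mul(143, Pow(215, -1)), 2), Function('d')(N))) = Mul(Add(14848, -562), Add(Pow(Mul(143, Pow(215, -1)), 2), Add(-8, Mul(-6, Pow(-1, 2))))) = Mul(14286, Add(Pow(Mul(143, Rational(1, 215)), 2), Add(-8, Mul(-6, 1)))) = Mul(14286, Add(Pow(Rational(143, 215), 2), Add(-8, -6))) = Mul(14286, Add(Rational(20449, 46225), -14)) = Mul(14286, Rational(-626701, 46225)) = Rational(-8953050486, 46225)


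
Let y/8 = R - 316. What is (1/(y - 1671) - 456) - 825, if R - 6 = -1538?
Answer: -21078856/16455 ≈ -1281.0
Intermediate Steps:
R = -1532 (R = 6 - 1538 = -1532)
y = -14784 (y = 8*(-1532 - 316) = 8*(-1848) = -14784)
(1/(y - 1671) - 456) - 825 = (1/(-14784 - 1671) - 456) - 825 = (1/(-16455) - 456) - 825 = (-1/16455 - 456) - 825 = -7503481/16455 - 825 = -21078856/16455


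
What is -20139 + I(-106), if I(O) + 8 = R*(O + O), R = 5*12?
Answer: -32867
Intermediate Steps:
R = 60
I(O) = -8 + 120*O (I(O) = -8 + 60*(O + O) = -8 + 60*(2*O) = -8 + 120*O)
-20139 + I(-106) = -20139 + (-8 + 120*(-106)) = -20139 + (-8 - 12720) = -20139 - 12728 = -32867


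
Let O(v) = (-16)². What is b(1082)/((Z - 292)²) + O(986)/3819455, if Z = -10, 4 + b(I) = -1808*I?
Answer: -1867955922519/87087393455 ≈ -21.449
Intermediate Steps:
b(I) = -4 - 1808*I
O(v) = 256
b(1082)/((Z - 292)²) + O(986)/3819455 = (-4 - 1808*1082)/((-10 - 292)²) + 256/3819455 = (-4 - 1956256)/((-302)²) + 256*(1/3819455) = -1956260/91204 + 256/3819455 = -1956260*1/91204 + 256/3819455 = -489065/22801 + 256/3819455 = -1867955922519/87087393455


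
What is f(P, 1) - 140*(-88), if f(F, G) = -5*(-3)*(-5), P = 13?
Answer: 12245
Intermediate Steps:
f(F, G) = -75 (f(F, G) = 15*(-5) = -75)
f(P, 1) - 140*(-88) = -75 - 140*(-88) = -75 + 12320 = 12245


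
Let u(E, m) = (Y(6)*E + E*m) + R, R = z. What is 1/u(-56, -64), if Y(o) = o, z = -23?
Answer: 1/3225 ≈ 0.00031008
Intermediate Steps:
R = -23
u(E, m) = -23 + 6*E + E*m (u(E, m) = (6*E + E*m) - 23 = -23 + 6*E + E*m)
1/u(-56, -64) = 1/(-23 + 6*(-56) - 56*(-64)) = 1/(-23 - 336 + 3584) = 1/3225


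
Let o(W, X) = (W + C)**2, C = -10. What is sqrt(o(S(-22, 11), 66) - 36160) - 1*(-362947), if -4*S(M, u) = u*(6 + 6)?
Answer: 362947 + I*sqrt(34311) ≈ 3.6295e+5 + 185.23*I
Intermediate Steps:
S(M, u) = -3*u (S(M, u) = -u*(6 + 6)/4 = -u*12/4 = -3*u)
o(W, X) = (-10 + W)**2 (o(W, X) = (W - 10)**2 = (-10 + W)**2)
sqrt(o(S(-22, 11), 66) - 36160) - 1*(-362947) = sqrt((-10 - 3*11)**2 - 36160) - 1*(-362947) = sqrt((-10 - 33)**2 - 36160) + 362947 = sqrt((-43)**2 - 36160) + 362947 = sqrt(1849 - 36160) + 362947 = sqrt(-34311) + 362947 = I*sqrt(34311) + 362947 = 362947 + I*sqrt(34311)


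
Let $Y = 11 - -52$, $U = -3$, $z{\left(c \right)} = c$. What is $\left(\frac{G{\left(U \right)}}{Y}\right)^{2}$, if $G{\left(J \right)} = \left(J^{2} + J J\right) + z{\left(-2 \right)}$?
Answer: $\frac{256}{3969} \approx 0.0645$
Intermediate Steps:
$Y = 63$ ($Y = 11 + 52 = 63$)
$G{\left(J \right)} = -2 + 2 J^{2}$ ($G{\left(J \right)} = \left(J^{2} + J J\right) - 2 = \left(J^{2} + J^{2}\right) - 2 = 2 J^{2} - 2 = -2 + 2 J^{2}$)
$\left(\frac{G{\left(U \right)}}{Y}\right)^{2} = \left(\frac{-2 + 2 \left(-3\right)^{2}}{63}\right)^{2} = \left(\left(-2 + 2 \cdot 9\right) \frac{1}{63}\right)^{2} = \left(\left(-2 + 18\right) \frac{1}{63}\right)^{2} = \left(16 \cdot \frac{1}{63}\right)^{2} = \left(\frac{16}{63}\right)^{2} = \frac{256}{3969}$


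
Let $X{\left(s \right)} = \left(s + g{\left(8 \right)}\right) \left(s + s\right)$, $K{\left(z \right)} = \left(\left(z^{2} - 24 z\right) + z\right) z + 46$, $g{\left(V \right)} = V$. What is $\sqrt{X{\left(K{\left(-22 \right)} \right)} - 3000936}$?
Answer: $8 \sqrt{14709138} \approx 30682.0$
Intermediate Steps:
$K{\left(z \right)} = 46 + z \left(z^{2} - 23 z\right)$ ($K{\left(z \right)} = \left(z^{2} - 23 z\right) z + 46 = z \left(z^{2} - 23 z\right) + 46 = 46 + z \left(z^{2} - 23 z\right)$)
$X{\left(s \right)} = 2 s \left(8 + s\right)$ ($X{\left(s \right)} = \left(s + 8\right) \left(s + s\right) = \left(8 + s\right) 2 s = 2 s \left(8 + s\right)$)
$\sqrt{X{\left(K{\left(-22 \right)} \right)} - 3000936} = \sqrt{2 \left(46 + \left(-22\right)^{3} - 23 \left(-22\right)^{2}\right) \left(8 + \left(46 + \left(-22\right)^{3} - 23 \left(-22\right)^{2}\right)\right) - 3000936} = \sqrt{2 \left(46 - 10648 - 11132\right) \left(8 - 21734\right) - 3000936} = \sqrt{2 \left(-21734\right) \left(8 - 21734\right) - 3000936} = \sqrt{2 \left(-21734\right) \left(-21726\right) - 3000936} = \sqrt{944385768 - 3000936} = \sqrt{941384832} = 8 \sqrt{14709138}$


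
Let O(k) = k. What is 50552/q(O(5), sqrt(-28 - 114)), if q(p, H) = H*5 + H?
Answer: -178*I*sqrt(142)/3 ≈ -707.04*I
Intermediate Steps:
q(p, H) = 6*H (q(p, H) = 5*H + H = 6*H)
50552/q(O(5), sqrt(-28 - 114)) = 50552/((6*sqrt(-28 - 114))) = 50552/((6*sqrt(-142))) = 50552/((6*(I*sqrt(142)))) = 50552/((6*I*sqrt(142))) = 50552*(-I*sqrt(142)/852) = -178*I*sqrt(142)/3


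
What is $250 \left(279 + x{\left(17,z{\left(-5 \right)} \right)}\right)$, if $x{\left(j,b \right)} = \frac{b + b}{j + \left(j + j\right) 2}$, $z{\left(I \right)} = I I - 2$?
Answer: $\frac{1188050}{17} \approx 69885.0$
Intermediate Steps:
$z{\left(I \right)} = -2 + I^{2}$ ($z{\left(I \right)} = I^{2} - 2 = -2 + I^{2}$)
$x{\left(j,b \right)} = \frac{2 b}{5 j}$ ($x{\left(j,b \right)} = \frac{2 b}{j + 2 j 2} = \frac{2 b}{j + 4 j} = \frac{2 b}{5 j}$)
$250 \left(279 + x{\left(17,z{\left(-5 \right)} \right)}\right) = 250 \left(279 + \frac{2 \left(-2 + \left(-5\right)^{2}\right)}{5 \cdot 17}\right) = 250 \left(279 + \frac{2}{5} \left(-2 + 25\right) \frac{1}{17}\right) = 250 \left(279 + \frac{2}{5} \cdot 23 \cdot \frac{1}{17}\right) = 250 \left(279 + \frac{46}{85}\right) = 250 \cdot \frac{23761}{85} = \frac{1188050}{17}$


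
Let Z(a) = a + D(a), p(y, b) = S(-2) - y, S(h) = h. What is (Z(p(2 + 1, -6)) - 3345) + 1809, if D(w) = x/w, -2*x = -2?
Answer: -7706/5 ≈ -1541.2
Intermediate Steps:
x = 1 (x = -½*(-2) = 1)
p(y, b) = -2 - y
D(w) = 1/w
Z(a) = a + 1/a
(Z(p(2 + 1, -6)) - 3345) + 1809 = (((-2 - (2 + 1)) + 1/(-2 - (2 + 1))) - 3345) + 1809 = (((-2 - 1*3) + 1/(-2 - 1*3)) - 3345) + 1809 = (((-2 - 3) + 1/(-2 - 3)) - 3345) + 1809 = ((-5 + 1/(-5)) - 3345) + 1809 = ((-5 - ⅕) - 3345) + 1809 = (-26/5 - 3345) + 1809 = -16751/5 + 1809 = -7706/5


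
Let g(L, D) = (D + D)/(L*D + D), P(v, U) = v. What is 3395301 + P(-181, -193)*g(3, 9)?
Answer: 6790421/2 ≈ 3.3952e+6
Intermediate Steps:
g(L, D) = 2*D/(D + D*L) (g(L, D) = (2*D)/(D*L + D) = (2*D)/(D + D*L) = 2*D/(D + D*L))
3395301 + P(-181, -193)*g(3, 9) = 3395301 - 362/(1 + 3) = 3395301 - 362/4 = 3395301 - 181*½ = 3395301 - 181/2 = 6790421/2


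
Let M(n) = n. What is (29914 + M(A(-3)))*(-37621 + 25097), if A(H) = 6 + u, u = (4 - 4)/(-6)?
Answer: -374718080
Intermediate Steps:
u = 0 (u = 0*(-⅙) = 0)
A(H) = 6 (A(H) = 6 + 0 = 6)
(29914 + M(A(-3)))*(-37621 + 25097) = (29914 + 6)*(-37621 + 25097) = 29920*(-12524) = -374718080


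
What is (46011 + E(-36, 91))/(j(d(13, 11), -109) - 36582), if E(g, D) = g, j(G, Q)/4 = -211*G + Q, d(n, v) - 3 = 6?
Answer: -45975/44614 ≈ -1.0305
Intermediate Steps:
d(n, v) = 9 (d(n, v) = 3 + 6 = 9)
j(G, Q) = -844*G + 4*Q (j(G, Q) = 4*(-211*G + Q) = 4*(Q - 211*G) = -844*G + 4*Q)
(46011 + E(-36, 91))/(j(d(13, 11), -109) - 36582) = (46011 - 36)/((-844*9 + 4*(-109)) - 36582) = 45975/((-7596 - 436) - 36582) = 45975/(-8032 - 36582) = 45975/(-44614) = 45975*(-1/44614) = -45975/44614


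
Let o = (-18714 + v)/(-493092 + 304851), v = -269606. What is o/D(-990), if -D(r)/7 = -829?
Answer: 16960/64256619 ≈ 0.00026394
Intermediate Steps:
o = 16960/11073 (o = (-18714 - 269606)/(-493092 + 304851) = -288320/(-188241) = -288320*(-1/188241) = 16960/11073 ≈ 1.5317)
D(r) = 5803 (D(r) = -7*(-829) = 5803)
o/D(-990) = (16960/11073)/5803 = (16960/11073)*(1/5803) = 16960/64256619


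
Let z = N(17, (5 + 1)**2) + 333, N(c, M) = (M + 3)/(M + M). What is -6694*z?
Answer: -26792735/12 ≈ -2.2327e+6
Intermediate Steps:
N(c, M) = (3 + M)/(2*M) (N(c, M) = (3 + M)/((2*M)) = (3 + M)*(1/(2*M)) = (3 + M)/(2*M))
z = 8005/24 (z = (3 + (5 + 1)**2)/(2*((5 + 1)**2)) + 333 = (3 + 6**2)/(2*(6**2)) + 333 = (1/2)*(3 + 36)/36 + 333 = (1/2)*(1/36)*39 + 333 = 13/24 + 333 = 8005/24 ≈ 333.54)
-6694*z = -6694*8005/24 = -1*26792735/12 = -26792735/12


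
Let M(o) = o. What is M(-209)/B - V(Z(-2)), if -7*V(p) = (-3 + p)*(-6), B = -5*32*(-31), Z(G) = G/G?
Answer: 58057/34720 ≈ 1.6721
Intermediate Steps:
Z(G) = 1
B = 4960 (B = -160*(-31) = 4960)
V(p) = -18/7 + 6*p/7 (V(p) = -(-3 + p)*(-6)/7 = -(18 - 6*p)/7 = -18/7 + 6*p/7)
M(-209)/B - V(Z(-2)) = -209/4960 - (-18/7 + (6/7)*1) = -209*1/4960 - (-18/7 + 6/7) = -209/4960 - 1*(-12/7) = -209/4960 + 12/7 = 58057/34720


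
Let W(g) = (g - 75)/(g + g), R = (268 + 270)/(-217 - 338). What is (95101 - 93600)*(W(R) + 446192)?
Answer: 720697277255/1076 ≈ 6.6979e+8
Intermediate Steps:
R = -538/555 (R = 538/(-555) = 538*(-1/555) = -538/555 ≈ -0.96937)
W(g) = (-75 + g)/(2*g) (W(g) = (-75 + g)/((2*g)) = (-75 + g)*(1/(2*g)) = (-75 + g)/(2*g))
(95101 - 93600)*(W(R) + 446192) = (95101 - 93600)*((-75 - 538/555)/(2*(-538/555)) + 446192) = 1501*((½)*(-555/538)*(-42163/555) + 446192) = 1501*(42163/1076 + 446192) = 1501*(480144755/1076) = 720697277255/1076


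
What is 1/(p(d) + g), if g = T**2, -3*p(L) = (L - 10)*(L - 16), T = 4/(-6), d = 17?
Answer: -9/17 ≈ -0.52941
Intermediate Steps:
T = -2/3 (T = 4*(-1/6) = -2/3 ≈ -0.66667)
p(L) = -(-16 + L)*(-10 + L)/3 (p(L) = -(L - 10)*(L - 16)/3 = -(-10 + L)*(-16 + L)/3 = -(-16 + L)*(-10 + L)/3)
g = 4/9 (g = (-2/3)**2 = 4/9 ≈ 0.44444)
1/(p(d) + g) = 1/((-160/3 - 1/3*17**2 + (26/3)*17) + 4/9) = 1/((-160/3 - 1/3*289 + 442/3) + 4/9) = 1/((-160/3 - 289/3 + 442/3) + 4/9) = 1/(-7/3 + 4/9) = 1/(-17/9) = -9/17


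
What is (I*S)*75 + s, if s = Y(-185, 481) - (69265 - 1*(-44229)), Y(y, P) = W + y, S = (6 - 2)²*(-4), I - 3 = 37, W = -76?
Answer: -305755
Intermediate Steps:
I = 40 (I = 3 + 37 = 40)
S = -64 (S = 4²*(-4) = 16*(-4) = -64)
Y(y, P) = -76 + y
s = -113755 (s = (-76 - 185) - (69265 - 1*(-44229)) = -261 - (69265 + 44229) = -261 - 1*113494 = -261 - 113494 = -113755)
(I*S)*75 + s = (40*(-64))*75 - 113755 = -2560*75 - 113755 = -192000 - 113755 = -305755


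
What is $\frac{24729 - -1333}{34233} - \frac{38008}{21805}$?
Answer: $- \frac{732845954}{746450565} \approx -0.98177$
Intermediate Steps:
$\frac{24729 - -1333}{34233} - \frac{38008}{21805} = \left(24729 + 1333\right) \frac{1}{34233} - \frac{38008}{21805} = 26062 \cdot \frac{1}{34233} - \frac{38008}{21805} = \frac{26062}{34233} - \frac{38008}{21805} = - \frac{732845954}{746450565}$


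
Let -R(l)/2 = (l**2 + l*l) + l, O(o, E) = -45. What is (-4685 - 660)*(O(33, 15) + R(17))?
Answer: 6601075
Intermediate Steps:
R(l) = -4*l**2 - 2*l (R(l) = -2*((l**2 + l*l) + l) = -2*((l**2 + l**2) + l) = -2*(2*l**2 + l) = -2*(l + 2*l**2) = -4*l**2 - 2*l)
(-4685 - 660)*(O(33, 15) + R(17)) = (-4685 - 660)*(-45 - 2*17*(1 + 2*17)) = -5345*(-45 - 2*17*(1 + 34)) = -5345*(-45 - 2*17*35) = -5345*(-45 - 1190) = -5345*(-1235) = 6601075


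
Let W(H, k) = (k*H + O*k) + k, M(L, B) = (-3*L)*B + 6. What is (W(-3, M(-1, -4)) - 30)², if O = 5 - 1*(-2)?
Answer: 3600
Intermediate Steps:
M(L, B) = 6 - 3*B*L (M(L, B) = -3*B*L + 6 = 6 - 3*B*L)
O = 7 (O = 5 + 2 = 7)
W(H, k) = 8*k + H*k (W(H, k) = (k*H + 7*k) + k = (H*k + 7*k) + k = (7*k + H*k) + k = 8*k + H*k)
(W(-3, M(-1, -4)) - 30)² = ((6 - 3*(-4)*(-1))*(8 - 3) - 30)² = ((6 - 12)*5 - 30)² = (-6*5 - 30)² = (-30 - 30)² = (-60)² = 3600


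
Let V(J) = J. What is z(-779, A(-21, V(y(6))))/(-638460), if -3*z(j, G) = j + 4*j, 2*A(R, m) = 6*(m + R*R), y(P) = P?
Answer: -779/383076 ≈ -0.0020335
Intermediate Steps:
A(R, m) = 3*m + 3*R**2 (A(R, m) = (6*(m + R*R))/2 = (6*(m + R**2))/2 = (6*m + 6*R**2)/2 = 3*m + 3*R**2)
z(j, G) = -5*j/3 (z(j, G) = -(j + 4*j)/3 = -5*j/3)
z(-779, A(-21, V(y(6))))/(-638460) = -5/3*(-779)/(-638460) = (3895/3)*(-1/638460) = -779/383076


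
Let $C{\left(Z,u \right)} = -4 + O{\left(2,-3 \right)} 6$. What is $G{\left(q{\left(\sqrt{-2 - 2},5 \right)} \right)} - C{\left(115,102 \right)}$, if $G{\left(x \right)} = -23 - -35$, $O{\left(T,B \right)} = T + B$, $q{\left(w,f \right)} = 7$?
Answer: $22$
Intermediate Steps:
$O{\left(T,B \right)} = B + T$
$C{\left(Z,u \right)} = -10$ ($C{\left(Z,u \right)} = -4 + \left(-3 + 2\right) 6 = -4 - 6 = -10$)
$G{\left(x \right)} = 12$ ($G{\left(x \right)} = -23 + 35 = 12$)
$G{\left(q{\left(\sqrt{-2 - 2},5 \right)} \right)} - C{\left(115,102 \right)} = 12 - -10 = 12 + 10 = 22$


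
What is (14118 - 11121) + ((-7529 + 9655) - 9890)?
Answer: -4767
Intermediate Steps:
(14118 - 11121) + ((-7529 + 9655) - 9890) = 2997 + (2126 - 9890) = 2997 - 7764 = -4767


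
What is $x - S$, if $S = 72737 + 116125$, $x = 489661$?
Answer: $300799$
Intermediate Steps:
$S = 188862$
$x - S = 489661 - 188862 = 300799$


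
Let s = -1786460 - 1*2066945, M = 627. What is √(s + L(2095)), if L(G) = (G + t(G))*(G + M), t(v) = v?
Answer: 5*√302071 ≈ 2748.1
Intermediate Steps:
L(G) = 2*G*(627 + G) (L(G) = (G + G)*(G + 627) = (2*G)*(627 + G) = 2*G*(627 + G))
s = -3853405 (s = -1786460 - 2066945 = -3853405)
√(s + L(2095)) = √(-3853405 + 2*2095*(627 + 2095)) = √(-3853405 + 2*2095*2722) = √(-3853405 + 11405180) = √7551775 = 5*√302071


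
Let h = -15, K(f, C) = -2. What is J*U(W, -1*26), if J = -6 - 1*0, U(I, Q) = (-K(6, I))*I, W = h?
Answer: 180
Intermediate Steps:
W = -15
U(I, Q) = 2*I (U(I, Q) = (-1*(-2))*I = 2*I)
J = -6 (J = -6 + 0 = -6)
J*U(W, -1*26) = -12*(-15) = -6*(-30) = 180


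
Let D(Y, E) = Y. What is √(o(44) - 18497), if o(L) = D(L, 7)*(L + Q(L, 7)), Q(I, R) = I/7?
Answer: I*√797937/7 ≈ 127.61*I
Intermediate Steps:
Q(I, R) = I/7 (Q(I, R) = I*(⅐) = I/7)
o(L) = 8*L²/7 (o(L) = L*(L + L/7) = L*(8*L/7) = 8*L²/7)
√(o(44) - 18497) = √((8/7)*44² - 18497) = √((8/7)*1936 - 18497) = √(15488/7 - 18497) = √(-113991/7) = I*√797937/7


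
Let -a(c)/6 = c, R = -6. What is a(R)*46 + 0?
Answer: 1656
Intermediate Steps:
a(c) = -6*c
a(R)*46 + 0 = -6*(-6)*46 + 0 = 36*46 + 0 = 1656 + 0 = 1656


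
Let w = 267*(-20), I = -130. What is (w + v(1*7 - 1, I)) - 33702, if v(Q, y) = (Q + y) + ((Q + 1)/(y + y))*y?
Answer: -78325/2 ≈ -39163.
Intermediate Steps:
w = -5340
v(Q, y) = ½ + y + 3*Q/2 (v(Q, y) = (Q + y) + ((1 + Q)/((2*y)))*y = (Q + y) + ((1 + Q)*(1/(2*y)))*y = (Q + y) + ((1 + Q)/(2*y))*y = (Q + y) + (½ + Q/2) = ½ + y + 3*Q/2)
(w + v(1*7 - 1, I)) - 33702 = (-5340 + (½ - 130 + 3*(1*7 - 1)/2)) - 33702 = (-5340 + (½ - 130 + 3*(7 - 1)/2)) - 33702 = (-5340 + (½ - 130 + (3/2)*6)) - 33702 = (-5340 + (½ - 130 + 9)) - 33702 = (-5340 - 241/2) - 33702 = -10921/2 - 33702 = -78325/2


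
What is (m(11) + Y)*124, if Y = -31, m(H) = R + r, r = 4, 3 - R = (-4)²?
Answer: -4960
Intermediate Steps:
R = -13 (R = 3 - 1*(-4)² = 3 - 1*16 = 3 - 16 = -13)
m(H) = -9 (m(H) = -13 + 4 = -9)
(m(11) + Y)*124 = (-9 - 31)*124 = -40*124 = -4960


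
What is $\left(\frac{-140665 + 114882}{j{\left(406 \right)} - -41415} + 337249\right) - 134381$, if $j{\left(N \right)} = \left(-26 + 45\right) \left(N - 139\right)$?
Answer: $\frac{9430901801}{46488} \approx 2.0287 \cdot 10^{5}$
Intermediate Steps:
$j{\left(N \right)} = -2641 + 19 N$ ($j{\left(N \right)} = 19 \left(-139 + N\right) = -2641 + 19 N$)
$\left(\frac{-140665 + 114882}{j{\left(406 \right)} - -41415} + 337249\right) - 134381 = \left(\frac{-140665 + 114882}{\left(-2641 + 19 \cdot 406\right) - -41415} + 337249\right) - 134381 = \left(- \frac{25783}{\left(-2641 + 7714\right) + \left(-6776 + 48191\right)} + 337249\right) - 134381 = \left(- \frac{25783}{5073 + 41415} + 337249\right) - 134381 = \left(- \frac{25783}{46488} + 337249\right) - 134381 = \frac{15678005729}{46488} - 134381 = \frac{9430901801}{46488}$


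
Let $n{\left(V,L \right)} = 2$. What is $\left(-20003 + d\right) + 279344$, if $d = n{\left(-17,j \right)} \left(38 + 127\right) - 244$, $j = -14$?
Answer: $259427$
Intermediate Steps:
$d = 86$ ($d = 2 \left(38 + 127\right) - 244 = 2 \cdot 165 - 244 = 330 - 244 = 86$)
$\left(-20003 + d\right) + 279344 = \left(-20003 + 86\right) + 279344 = -19917 + 279344 = 259427$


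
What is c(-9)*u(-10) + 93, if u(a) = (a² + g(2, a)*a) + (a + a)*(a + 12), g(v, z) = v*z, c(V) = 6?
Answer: 1653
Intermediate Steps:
u(a) = 3*a² + 2*a*(12 + a) (u(a) = (a² + (2*a)*a) + (a + a)*(a + 12) = (a² + 2*a²) + (2*a)*(12 + a) = 3*a² + 2*a*(12 + a))
c(-9)*u(-10) + 93 = 6*(-10*(24 + 5*(-10))) + 93 = 6*(-10*(24 - 50)) + 93 = 6*(-10*(-26)) + 93 = 6*260 + 93 = 1560 + 93 = 1653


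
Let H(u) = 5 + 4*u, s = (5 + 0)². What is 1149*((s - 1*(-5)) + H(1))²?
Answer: 1747629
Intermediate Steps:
s = 25 (s = 5² = 25)
1149*((s - 1*(-5)) + H(1))² = 1149*((25 - 1*(-5)) + (5 + 4*1))² = 1149*((25 + 5) + (5 + 4))² = 1149*(30 + 9)² = 1149*39² = 1149*1521 = 1747629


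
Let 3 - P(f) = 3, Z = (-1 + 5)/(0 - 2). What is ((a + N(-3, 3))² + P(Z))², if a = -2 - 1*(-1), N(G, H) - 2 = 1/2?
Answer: 81/16 ≈ 5.0625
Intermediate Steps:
Z = -2 (Z = 4/(-2) = 4*(-½) = -2)
N(G, H) = 5/2 (N(G, H) = 2 + 1/2 = 2 + ½ = 5/2)
a = -1 (a = -2 + 1 = -1)
P(f) = 0 (P(f) = 3 - 1*3 = 3 - 3 = 0)
((a + N(-3, 3))² + P(Z))² = ((-1 + 5/2)² + 0)² = ((3/2)² + 0)² = (9/4 + 0)² = (9/4)² = 81/16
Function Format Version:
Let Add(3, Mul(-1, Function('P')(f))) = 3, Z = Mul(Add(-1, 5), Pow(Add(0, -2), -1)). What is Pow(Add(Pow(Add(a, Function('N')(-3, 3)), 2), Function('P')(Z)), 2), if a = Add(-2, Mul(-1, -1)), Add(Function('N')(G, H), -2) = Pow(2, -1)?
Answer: Rational(81, 16) ≈ 5.0625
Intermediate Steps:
Z = -2 (Z = Mul(4, Pow(-2, -1)) = Mul(4, Rational(-1, 2)) = -2)
Function('N')(G, H) = Rational(5, 2) (Function('N')(G, H) = Add(2, Pow(2, -1)) = Add(2, Rational(1, 2)) = Rational(5, 2))
a = -1 (a = Add(-2, 1) = -1)
Function('P')(f) = 0 (Function('P')(f) = Add(3, Mul(-1, 3)) = Add(3, -3) = 0)
Pow(Add(Pow(Add(a, Function('N')(-3, 3)), 2), Function('P')(Z)), 2) = Pow(Add(Pow(Add(-1, Rational(5, 2)), 2), 0), 2) = Pow(Add(Pow(Rational(3, 2), 2), 0), 2) = Pow(Add(Rational(9, 4), 0), 2) = Pow(Rational(9, 4), 2) = Rational(81, 16)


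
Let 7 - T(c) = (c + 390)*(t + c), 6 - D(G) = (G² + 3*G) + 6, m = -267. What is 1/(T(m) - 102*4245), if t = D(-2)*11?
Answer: -1/402848 ≈ -2.4823e-6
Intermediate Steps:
D(G) = -G² - 3*G (D(G) = 6 - ((G² + 3*G) + 6) = 6 - (6 + G² + 3*G) = 6 + (-6 - G² - 3*G) = -G² - 3*G)
t = 22 (t = -1*(-2)*(3 - 2)*11 = -1*(-2)*1*11 = 2*11 = 22)
T(c) = 7 - (22 + c)*(390 + c) (T(c) = 7 - (c + 390)*(22 + c) = 7 - (390 + c)*(22 + c) = 7 - (22 + c)*(390 + c))
1/(T(m) - 102*4245) = 1/((-8573 - 1*(-267)² - 412*(-267)) - 102*4245) = 1/((-8573 - 1*71289 + 110004) - 432990) = 1/((-8573 - 71289 + 110004) - 432990) = 1/(30142 - 432990) = 1/(-402848) = -1/402848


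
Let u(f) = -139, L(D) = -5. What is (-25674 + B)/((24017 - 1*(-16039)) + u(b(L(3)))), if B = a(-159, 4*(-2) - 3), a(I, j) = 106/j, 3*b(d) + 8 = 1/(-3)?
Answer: -282520/439087 ≈ -0.64343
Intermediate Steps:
b(d) = -25/9 (b(d) = -8/3 + (⅓)/(-3) = -8/3 + (⅓)*(-⅓) = -8/3 - ⅑ = -25/9)
B = -106/11 (B = 106/(4*(-2) - 3) = 106/(-8 - 3) = 106/(-11) = 106*(-1/11) = -106/11 ≈ -9.6364)
(-25674 + B)/((24017 - 1*(-16039)) + u(b(L(3)))) = (-25674 - 106/11)/((24017 - 1*(-16039)) - 139) = -282520/(11*((24017 + 16039) - 139)) = -282520/(11*(40056 - 139)) = -282520/11/39917 = -282520/11*1/39917 = -282520/439087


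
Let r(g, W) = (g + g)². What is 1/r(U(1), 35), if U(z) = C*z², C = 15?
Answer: 1/900 ≈ 0.0011111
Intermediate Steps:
U(z) = 15*z²
r(g, W) = 4*g² (r(g, W) = (2*g)² = 4*g²)
1/r(U(1), 35) = 1/(4*(15*1²)²) = 1/(4*(15*1)²) = 1/(4*15²) = 1/(4*225) = 1/900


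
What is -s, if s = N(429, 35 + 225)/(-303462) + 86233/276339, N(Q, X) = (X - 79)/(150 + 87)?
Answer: -295327140083/946401780546 ≈ -0.31205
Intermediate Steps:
N(Q, X) = -1/3 + X/237 (N(Q, X) = (-79 + X)/237 = (-79 + X)*(1/237) = -1/3 + X/237)
s = 295327140083/946401780546 (s = (-1/3 + (35 + 225)/237)/(-303462) + 86233/276339 = (-1/3 + (1/237)*260)*(-1/303462) + 86233*(1/276339) = (-1/3 + 260/237)*(-1/303462) + 12319/39477 = (181/237)*(-1/303462) + 12319/39477 = -181/71920494 + 12319/39477 = 295327140083/946401780546 ≈ 0.31205)
-s = -1*295327140083/946401780546 = -295327140083/946401780546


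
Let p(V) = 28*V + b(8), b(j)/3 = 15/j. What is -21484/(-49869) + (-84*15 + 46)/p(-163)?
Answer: 1267784756/1818572823 ≈ 0.69713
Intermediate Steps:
b(j) = 45/j (b(j) = 3*(15/j) = 45/j)
p(V) = 45/8 + 28*V (p(V) = 28*V + 45/8 = 45/8 + 28*V)
-21484/(-49869) + (-84*15 + 46)/p(-163) = -21484/(-49869) + (-84*15 + 46)/(45/8 + 28*(-163)) = -21484*(-1/49869) + (-1260 + 46)/(45/8 - 4564) = 21484/49869 - 1214/(-36467/8) = 21484/49869 - 1214*(-8/36467) = 21484/49869 + 9712/36467 = 1267784756/1818572823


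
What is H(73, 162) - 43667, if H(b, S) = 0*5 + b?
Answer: -43594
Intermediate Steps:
H(b, S) = b (H(b, S) = 0 + b = b)
H(73, 162) - 43667 = 73 - 43667 = -43594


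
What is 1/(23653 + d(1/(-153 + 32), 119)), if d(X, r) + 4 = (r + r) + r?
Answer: 1/24006 ≈ 4.1656e-5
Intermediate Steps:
d(X, r) = -4 + 3*r (d(X, r) = -4 + ((r + r) + r) = -4 + (2*r + r) = -4 + 3*r)
1/(23653 + d(1/(-153 + 32), 119)) = 1/(23653 + (-4 + 3*119)) = 1/(23653 + (-4 + 357)) = 1/(23653 + 353) = 1/24006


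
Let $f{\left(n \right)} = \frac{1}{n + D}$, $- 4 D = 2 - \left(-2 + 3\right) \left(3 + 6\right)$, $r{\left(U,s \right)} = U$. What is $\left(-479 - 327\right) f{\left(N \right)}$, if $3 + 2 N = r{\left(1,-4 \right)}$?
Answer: $- \frac{3224}{3} \approx -1074.7$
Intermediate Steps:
$N = -1$ ($N = - \frac{3}{2} + \frac{1}{2} \cdot 1 = - \frac{3}{2} + \frac{1}{2} = -1$)
$D = \frac{7}{4}$ ($D = - \frac{2 - \left(-2 + 3\right) \left(3 + 6\right)}{4} = - \frac{2 - 1 \cdot 9}{4} = - \frac{2 - 9}{4} = \left(- \frac{1}{4}\right) \left(-7\right) = \frac{7}{4} \approx 1.75$)
$f{\left(n \right)} = \frac{1}{\frac{7}{4} + n}$ ($f{\left(n \right)} = \frac{1}{n + \frac{7}{4}} = \frac{1}{\frac{7}{4} + n}$)
$\left(-479 - 327\right) f{\left(N \right)} = \left(-479 - 327\right) \frac{4}{7 + 4 \left(-1\right)} = - 806 \frac{4}{7 - 4} = - 806 \cdot \frac{4}{3} = - 806 \cdot 4 \cdot \frac{1}{3} = \left(-806\right) \frac{4}{3} = - \frac{3224}{3}$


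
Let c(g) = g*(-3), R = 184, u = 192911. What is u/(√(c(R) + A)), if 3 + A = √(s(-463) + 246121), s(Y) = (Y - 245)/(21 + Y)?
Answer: -192911*I*√221/√(122655 - √12020873995) ≈ -25138.0*I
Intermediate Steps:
s(Y) = (-245 + Y)/(21 + Y)
A = -3 + √12020873995/221 (A = -3 + √((-245 - 463)/(21 - 463) + 246121) = -3 + √(-708/(-442) + 246121) = -3 + √(-1/442*(-708) + 246121) = -3 + √(354/221 + 246121) = -3 + √(54393095/221) = -3 + √12020873995/221 ≈ 493.11)
c(g) = -3*g
u/(√(c(R) + A)) = 192911/(√(-3*184 + (-3 + √12020873995/221))) = 192911/(√(-552 + (-3 + √12020873995/221))) = 192911/(√(-555 + √12020873995/221)) = 192911/√(-555 + √12020873995/221)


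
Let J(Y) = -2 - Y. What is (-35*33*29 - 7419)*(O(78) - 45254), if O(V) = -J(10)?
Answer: 1851031188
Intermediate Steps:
O(V) = 12 (O(V) = -(-2 - 1*10) = -(-2 - 10) = -1*(-12) = 12)
(-35*33*29 - 7419)*(O(78) - 45254) = (-35*33*29 - 7419)*(12 - 45254) = (-1155*29 - 7419)*(-45242) = (-33495 - 7419)*(-45242) = -40914*(-45242) = 1851031188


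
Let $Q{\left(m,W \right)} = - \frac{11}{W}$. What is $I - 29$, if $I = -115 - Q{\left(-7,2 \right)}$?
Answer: $- \frac{277}{2} \approx -138.5$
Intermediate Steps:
$I = - \frac{219}{2}$ ($I = -115 - - \frac{11}{2} = -115 + \frac{11}{2} = - \frac{219}{2} \approx -109.5$)
$I - 29 = - \frac{219}{2} - 29 = - \frac{277}{2}$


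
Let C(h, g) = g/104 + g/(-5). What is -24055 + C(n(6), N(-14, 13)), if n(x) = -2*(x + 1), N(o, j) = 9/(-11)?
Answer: -12508519/520 ≈ -24055.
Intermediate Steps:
N(o, j) = -9/11 (N(o, j) = 9*(-1/11) = -9/11)
n(x) = -2 - 2*x (n(x) = -2*(1 + x) = -2 - 2*x)
C(h, g) = -99*g/520 (C(h, g) = g*(1/104) + g*(-1/5) = g/104 - g/5 = -99*g/520)
-24055 + C(n(6), N(-14, 13)) = -24055 - 99/520*(-9/11) = -24055 + 81/520 = -12508519/520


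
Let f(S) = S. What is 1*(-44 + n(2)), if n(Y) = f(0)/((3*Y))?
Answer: -44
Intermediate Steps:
n(Y) = 0 (n(Y) = 0/((3*Y)) = 0*(1/(3*Y)) = 0)
1*(-44 + n(2)) = 1*(-44 + 0) = 1*(-44) = -44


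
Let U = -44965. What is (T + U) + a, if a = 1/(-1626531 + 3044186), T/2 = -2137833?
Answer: -6125164140304/1417655 ≈ -4.3206e+6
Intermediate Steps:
T = -4275666 (T = 2*(-2137833) = -4275666)
a = 1/1417655 ≈ 7.0539e-7
(T + U) + a = (-4275666 - 44965) + 1/1417655 = -4320631 + 1/1417655 = -6125164140304/1417655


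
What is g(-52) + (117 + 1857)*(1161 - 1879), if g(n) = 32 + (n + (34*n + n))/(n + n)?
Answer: -1417282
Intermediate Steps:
g(n) = 50 (g(n) = 32 + (n + 35*n)/((2*n)) = 32 + (36*n)*(1/(2*n)) = 32 + 18 = 50)
g(-52) + (117 + 1857)*(1161 - 1879) = 50 + (117 + 1857)*(1161 - 1879) = 50 + 1974*(-718) = 50 - 1417332 = -1417282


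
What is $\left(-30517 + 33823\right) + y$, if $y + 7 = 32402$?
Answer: $35701$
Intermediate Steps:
$y = 32395$ ($y = -7 + 32402 = 32395$)
$\left(-30517 + 33823\right) + y = \left(-30517 + 33823\right) + 32395 = 3306 + 32395 = 35701$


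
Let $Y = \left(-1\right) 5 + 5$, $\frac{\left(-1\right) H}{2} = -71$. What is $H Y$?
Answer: $0$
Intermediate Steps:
$H = 142$ ($H = \left(-2\right) \left(-71\right) = 142$)
$Y = 0$ ($Y = -5 + 5 = 0$)
$H Y = 142 \cdot 0 = 0$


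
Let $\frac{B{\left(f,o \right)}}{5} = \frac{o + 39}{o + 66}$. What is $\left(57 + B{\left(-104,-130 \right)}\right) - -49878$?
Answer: $\frac{3196295}{64} \approx 49942.0$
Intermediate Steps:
$B{\left(f,o \right)} = \frac{5 \left(39 + o\right)}{66 + o}$ ($B{\left(f,o \right)} = 5 \frac{o + 39}{o + 66} = 5 \frac{39 + o}{66 + o} = \frac{5 \left(39 + o\right)}{66 + o}$)
$\left(57 + B{\left(-104,-130 \right)}\right) - -49878 = \left(57 + \frac{5 \left(39 - 130\right)}{66 - 130}\right) - -49878 = \left(57 + 5 \frac{1}{-64} \left(-91\right)\right) + 49878 = \left(57 + 5 \left(- \frac{1}{64}\right) \left(-91\right)\right) + 49878 = \left(57 + \frac{455}{64}\right) + 49878 = \frac{4103}{64} + 49878 = \frac{3196295}{64}$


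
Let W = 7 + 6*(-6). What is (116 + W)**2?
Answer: 7569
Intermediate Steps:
W = -29 (W = 7 - 36 = -29)
(116 + W)**2 = (116 - 29)**2 = 87**2 = 7569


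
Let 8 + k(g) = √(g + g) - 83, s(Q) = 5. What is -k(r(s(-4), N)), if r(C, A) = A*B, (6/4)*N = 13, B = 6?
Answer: 91 - 2*√26 ≈ 80.802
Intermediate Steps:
N = 26/3 (N = (⅔)*13 = 26/3 ≈ 8.6667)
r(C, A) = 6*A (r(C, A) = A*6 = 6*A)
k(g) = -91 + √2*√g (k(g) = -8 + (√(g + g) - 83) = -8 + (√(2*g) - 83) = -8 + (√2*√g - 83) = -8 + (-83 + √2*√g) = -91 + √2*√g)
-k(r(s(-4), N)) = -(-91 + √2*√(6*(26/3))) = -(-91 + √2*√52) = -(-91 + √2*(2*√13)) = -(-91 + 2*√26) = 91 - 2*√26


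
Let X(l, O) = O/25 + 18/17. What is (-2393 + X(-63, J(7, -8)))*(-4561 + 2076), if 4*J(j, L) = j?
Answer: 2020891957/340 ≈ 5.9438e+6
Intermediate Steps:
J(j, L) = j/4
X(l, O) = 18/17 + O/25 (X(l, O) = O*(1/25) + 18*(1/17) = O/25 + 18/17 = 18/17 + O/25)
(-2393 + X(-63, J(7, -8)))*(-4561 + 2076) = (-2393 + (18/17 + ((¼)*7)/25))*(-4561 + 2076) = (-2393 + (18/17 + (1/25)*(7/4)))*(-2485) = (-2393 + (18/17 + 7/100))*(-2485) = (-2393 + 1919/1700)*(-2485) = -4066181/1700*(-2485) = 2020891957/340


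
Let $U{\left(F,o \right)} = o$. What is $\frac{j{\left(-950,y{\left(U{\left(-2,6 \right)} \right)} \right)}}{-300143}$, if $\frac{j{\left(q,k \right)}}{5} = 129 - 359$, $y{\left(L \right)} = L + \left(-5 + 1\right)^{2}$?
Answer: $\frac{1150}{300143} \approx 0.0038315$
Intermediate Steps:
$y{\left(L \right)} = 16 + L$ ($y{\left(L \right)} = L + \left(-4\right)^{2} = L + 16 = 16 + L$)
$j{\left(q,k \right)} = -1150$ ($j{\left(q,k \right)} = 5 \left(129 - 359\right) = 5 \left(-230\right) = -1150$)
$\frac{j{\left(-950,y{\left(U{\left(-2,6 \right)} \right)} \right)}}{-300143} = - \frac{1150}{-300143} = \left(-1150\right) \left(- \frac{1}{300143}\right) = \frac{1150}{300143}$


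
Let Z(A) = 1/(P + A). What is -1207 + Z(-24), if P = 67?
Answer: -51900/43 ≈ -1207.0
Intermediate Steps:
Z(A) = 1/(67 + A)
-1207 + Z(-24) = -1207 + 1/(67 - 24) = -1207 + 1/43 = -51900/43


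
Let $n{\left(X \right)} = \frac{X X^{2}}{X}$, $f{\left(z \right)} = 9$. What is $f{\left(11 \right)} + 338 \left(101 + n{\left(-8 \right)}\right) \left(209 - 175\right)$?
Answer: $1896189$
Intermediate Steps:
$n{\left(X \right)} = X^{2}$ ($n{\left(X \right)} = \frac{X^{3}}{X} = X^{2}$)
$f{\left(11 \right)} + 338 \left(101 + n{\left(-8 \right)}\right) \left(209 - 175\right) = 9 + 338 \left(101 + \left(-8\right)^{2}\right) \left(209 - 175\right) = 9 + 338 \left(101 + 64\right) 34 = 9 + 338 \cdot 165 \cdot 34 = 9 + 338 \cdot 5610 = 9 + 1896180 = 1896189$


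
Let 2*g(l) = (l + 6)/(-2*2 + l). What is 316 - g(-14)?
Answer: 2842/9 ≈ 315.78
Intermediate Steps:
g(l) = (6 + l)/(2*(-4 + l)) (g(l) = ((l + 6)/(-2*2 + l))/2 = ((6 + l)/(-4 + l))/2 = (6 + l)/(2*(-4 + l)))
316 - g(-14) = 316 - (6 - 14)/(2*(-4 - 14)) = 316 - (-8)/(2*(-18)) = 316 - (-1)*(-8)/(2*18) = 316 - 1*2/9 = 316 - 2/9 = 2842/9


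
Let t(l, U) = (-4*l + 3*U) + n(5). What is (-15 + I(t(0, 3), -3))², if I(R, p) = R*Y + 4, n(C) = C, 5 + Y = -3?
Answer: 15129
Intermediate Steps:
Y = -8 (Y = -5 - 3 = -8)
t(l, U) = 5 - 4*l + 3*U (t(l, U) = (-4*l + 3*U) + 5 = 5 - 4*l + 3*U)
I(R, p) = 4 - 8*R (I(R, p) = R*(-8) + 4 = -8*R + 4 = 4 - 8*R)
(-15 + I(t(0, 3), -3))² = (-15 + (4 - 8*(5 - 4*0 + 3*3)))² = (-15 + (4 - 8*(5 + 0 + 9)))² = (-15 + (4 - 8*14))² = (-15 + (4 - 112))² = (-15 - 108)² = (-123)² = 15129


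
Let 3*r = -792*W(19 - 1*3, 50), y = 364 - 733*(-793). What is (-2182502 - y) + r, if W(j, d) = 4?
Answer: -2765191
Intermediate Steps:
y = 581633 (y = 364 + 581269 = 581633)
r = -1056 (r = (-792*4)/3 = (1/3)*(-3168) = -1056)
(-2182502 - y) + r = (-2182502 - 1*581633) - 1056 = (-2182502 - 581633) - 1056 = -2764135 - 1056 = -2765191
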